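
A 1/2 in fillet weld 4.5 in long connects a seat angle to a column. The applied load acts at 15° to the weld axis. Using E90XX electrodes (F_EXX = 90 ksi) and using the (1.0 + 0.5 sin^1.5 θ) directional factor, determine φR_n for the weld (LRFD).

φR_n ≈ 68.7 kip

t_e = 0.707 × 0.5 = 0.3535 in; A_we = 0.3535 × 4.5 = 1.591 in².
Directional factor: 1.0 + 0.5 sin^1.5(15°) = 1.066.
F_nw = 0.6 × 90 × 1.066 = 57.56 ksi.
φR_n = 0.75 × 57.56 × 1.591 = 68.67 kip.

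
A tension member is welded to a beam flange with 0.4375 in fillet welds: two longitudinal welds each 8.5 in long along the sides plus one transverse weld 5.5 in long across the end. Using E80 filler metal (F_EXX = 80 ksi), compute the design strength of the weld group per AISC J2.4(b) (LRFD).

φR_n ≈ 253 kip

t_e = 0.707 × 0.4375 = 0.3093 in.
R_nwl = 0.6 × 80 × 0.3093 × 17 = 252.4 kip (longitudinal, 2 welds).
R_nwt = 0.6 × 80 × 0.3093 × 5.5 = 81.66 kip (transverse, base value).
(i) R_nwl + R_nwt = 334.1 kip; (ii) 0.85 R_nwl + 1.5 R_nwt = 337 kip.
R_n = max = 337 kip [governs: (ii)]; φR_n = 252.8 kip.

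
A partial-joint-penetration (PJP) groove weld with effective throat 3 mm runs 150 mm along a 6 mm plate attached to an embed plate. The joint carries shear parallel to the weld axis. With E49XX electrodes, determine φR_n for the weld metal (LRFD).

φR_n ≈ 99.2 kN

E49XX → F_EXX = 490 MPa.
Effective throat (given) t_e = 3 mm.
A_we = 3 × 150 = 450 mm².
F_nw = 0.6 F_EXX = 294 MPa.
φR_n = 0.75 × 294 × 450 × 10⁻³ = 99.23 kN.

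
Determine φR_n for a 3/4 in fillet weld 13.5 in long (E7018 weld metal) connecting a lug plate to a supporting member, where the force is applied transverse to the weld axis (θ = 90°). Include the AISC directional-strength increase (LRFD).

φR_n ≈ 338 kip

E70XX → F_EXX = 70 ksi.
t_e = 0.707 × 0.75 = 0.5302 in; A_we = 0.5302 × 13.5 = 7.158 in².
Directional factor: 1.0 + 0.5 sin^1.5(90°) = 1.5.
F_nw = 0.6 × 70 × 1.5 = 63 ksi.
φR_n = 0.75 × 63 × 7.158 = 338.2 kip.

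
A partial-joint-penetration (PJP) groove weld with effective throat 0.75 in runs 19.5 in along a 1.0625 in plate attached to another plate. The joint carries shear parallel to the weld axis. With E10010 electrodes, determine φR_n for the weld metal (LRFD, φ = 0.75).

E100XX → F_EXX = 100 ksi.
Effective throat (given) t_e = 0.75 in.
A_we = 0.75 × 19.5 = 14.62 in².
F_nw = 0.6 F_EXX = 60 ksi.
φR_n = 0.75 × 60 × 14.62 = 658.1 kips.

φR_n ≈ 658 kips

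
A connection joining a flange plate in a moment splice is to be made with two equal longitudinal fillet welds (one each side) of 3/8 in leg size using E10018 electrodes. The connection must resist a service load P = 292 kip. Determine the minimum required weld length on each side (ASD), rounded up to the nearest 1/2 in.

E100XX → F_EXX = 100 ksi.
Throat t_e = 0.707 × 0.375 = 0.2651 in.
r_n/Ω = (0.6 × 100 × 0.2651) / 2.0 = 7.954 kip/in.
L_req = P / (r_n/Ω) = 292 / 7.954 = 36.71 in total.
Per side: 36.71 / 2 = 18.36 in.
Round up → use L = 18.5 in on each side.

L = 18.5 in on each side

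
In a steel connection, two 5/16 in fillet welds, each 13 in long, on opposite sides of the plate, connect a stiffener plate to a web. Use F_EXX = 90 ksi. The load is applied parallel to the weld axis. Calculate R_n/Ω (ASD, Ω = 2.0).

R_n/Ω ≈ 155 kips

Effective throat t_e = 0.707 × 0.3125 = 0.2209 in.
Total length L = 26 in; A_we = 0.2209 × 26 = 5.744 in².
F_nw = 0.6 F_EXX = 0.6 × 90 = 54 ksi.
R_n = 54 × 5.744 = 310.2 kips; R_n/Ω = 310.2/2.0 = 155.1 kips.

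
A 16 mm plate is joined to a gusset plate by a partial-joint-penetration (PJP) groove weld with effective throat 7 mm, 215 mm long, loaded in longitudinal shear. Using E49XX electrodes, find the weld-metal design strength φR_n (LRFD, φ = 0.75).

E49XX → F_EXX = 490 MPa.
Effective throat (given) t_e = 7 mm.
A_we = 7 × 215 = 1505 mm².
F_nw = 0.6 F_EXX = 294 MPa.
φR_n = 0.75 × 294 × 1505 × 10⁻³ = 331.9 kN.

φR_n ≈ 332 kN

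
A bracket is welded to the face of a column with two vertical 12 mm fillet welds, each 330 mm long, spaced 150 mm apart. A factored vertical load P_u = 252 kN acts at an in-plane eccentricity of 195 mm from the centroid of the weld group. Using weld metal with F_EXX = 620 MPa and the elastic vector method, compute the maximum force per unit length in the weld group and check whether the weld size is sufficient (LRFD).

f_max ≈ 1130 N/mm; adequate

Total weld length L_w = 660 mm. Treat welds as unit-width lines.
Polar moment about centroid: J = 2[d³/12 + d(b/2)²] = 2[330³/12 + 330×75²] = 9702000 mm³.
Direct shear f_v = P/L_w = 252×10³ / 660 = 381.8 N/mm (vertical).
Torsion M = P·e = 252×10³ × 195 = 49140000 N·mm.
Critical point at (x, y) = (75, 165) from centroid. f_tx = M·y/J = 835.7 N/mm; f_ty = M·x/J = 379.9 N/mm.
Resultant f_max = √[f_tx² + (f_v + f_ty)²] = √[835.7² + (381.8 + 379.9)²] = 1131 N/mm.
Capacity per unit length: φr_n = 0.75 × 0.6 × 620 × (0.707 × 12) = 2367 N/mm.
1131 ≤ 2367 → adequate.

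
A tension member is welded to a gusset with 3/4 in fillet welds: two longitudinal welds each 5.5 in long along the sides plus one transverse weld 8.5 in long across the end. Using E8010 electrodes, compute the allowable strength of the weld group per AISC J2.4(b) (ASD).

E80XX → F_EXX = 80 ksi.
t_e = 0.707 × 0.75 = 0.5302 in.
R_nwl = 0.6 × 80 × 0.5302 × 11 = 280 kip (longitudinal, 2 welds).
R_nwt = 0.6 × 80 × 0.5302 × 8.5 = 216.3 kip (transverse, base value).
(i) R_nwl + R_nwt = 496.3 kip; (ii) 0.85 R_nwl + 1.5 R_nwt = 562.5 kip.
R_n = max = 562.5 kip [governs: (ii)]; R_n/Ω = 281.2 kip.

R_n/Ω ≈ 281 kip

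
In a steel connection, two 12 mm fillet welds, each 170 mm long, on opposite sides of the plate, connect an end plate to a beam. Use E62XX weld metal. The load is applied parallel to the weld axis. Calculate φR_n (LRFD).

E62XX → F_EXX = 620 MPa.
Effective throat t_e = 0.707 × 12 = 8.484 mm.
Total length L = 340 mm; A_we = 8.484 × 340 = 2885 mm².
F_nw = 0.6 F_EXX = 0.6 × 620 = 372 MPa.
φR_n = 0.75 × 372 × 2885 × 10⁻³ = 804.8 kN.

φR_n ≈ 805 kN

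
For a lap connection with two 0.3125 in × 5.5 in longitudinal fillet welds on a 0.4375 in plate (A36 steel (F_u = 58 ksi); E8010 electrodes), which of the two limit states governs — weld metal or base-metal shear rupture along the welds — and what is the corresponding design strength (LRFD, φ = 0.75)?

φR_n ≈ 87.5 kip (weld metal governs)

E80XX → F_EXX = 80 ksi.
t_e = 0.707 × 0.3125 = 0.2209 in; L = 11 in.
Weld metal: φR_n = 0.75 × 0.6 × 80 × 0.2209 × 11 = 87.49 kip.
Base metal (shear rupture): φR_n = 0.75 × 0.6 × 58 × 0.4375 × 11 = 125.6 kip.
Governing: weld metal.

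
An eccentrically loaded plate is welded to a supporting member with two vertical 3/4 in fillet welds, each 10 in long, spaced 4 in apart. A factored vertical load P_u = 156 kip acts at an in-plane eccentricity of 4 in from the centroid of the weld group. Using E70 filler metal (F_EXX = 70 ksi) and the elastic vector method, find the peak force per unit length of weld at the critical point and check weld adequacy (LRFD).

Total weld length L_w = 20 in. Treat welds as unit-width lines.
Polar moment about centroid: J = 2[d³/12 + d(b/2)²] = 2[10³/12 + 10×2²] = 246.7 in³.
Direct shear f_v = P/L_w = 156 / 20 = 7.8 kip/in (vertical).
Torsion M = P·e = 156 × 4 = 624 kip·in.
Critical point at (x, y) = (2, 5) from centroid. f_tx = M·y/J = 12.65 kip/in; f_ty = M·x/J = 5.059 kip/in.
Resultant f_max = √[f_tx² + (f_v + f_ty)²] = √[12.65² + (7.8 + 5.059)²] = 18.04 kip/in.
Capacity per unit length: φr_n = 0.75 × 0.6 × 70 × (0.707 × 0.75) = 16.7 kip/in.
18.04 > 16.7 → NOT adequate.

f_max ≈ 18 kip/in; NOT adequate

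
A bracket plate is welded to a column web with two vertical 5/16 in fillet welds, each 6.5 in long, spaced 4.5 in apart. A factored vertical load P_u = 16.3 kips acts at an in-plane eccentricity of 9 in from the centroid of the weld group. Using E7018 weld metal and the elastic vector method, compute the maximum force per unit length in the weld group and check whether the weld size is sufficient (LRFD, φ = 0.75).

E70XX → F_EXX = 70 ksi.
Total weld length L_w = 13 in. Treat welds as unit-width lines.
Polar moment about centroid: J = 2[d³/12 + d(b/2)²] = 2[6.5³/12 + 6.5×2.25²] = 111.6 in³.
Direct shear f_v = P/L_w = 16.3 / 13 = 1.254 kip/in (vertical).
Torsion M = P·e = 16.3 × 9 = 146.7 kip·in.
Critical point at (x, y) = (2.25, 3.25) from centroid. f_tx = M·y/J = 4.273 kip/in; f_ty = M·x/J = 2.958 kip/in.
Resultant f_max = √[f_tx² + (f_v + f_ty)²] = √[4.273² + (1.254 + 2.958)²] = 6 kip/in.
Capacity per unit length: φr_n = 0.75 × 0.6 × 70 × (0.707 × 0.3125) = 6.96 kip/in.
6 ≤ 6.96 → adequate.

f_max ≈ 6 kip/in; adequate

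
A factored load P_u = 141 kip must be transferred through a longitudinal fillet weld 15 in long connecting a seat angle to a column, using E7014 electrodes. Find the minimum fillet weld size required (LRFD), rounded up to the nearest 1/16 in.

w = 7/16 in

E70XX → F_EXX = 70 ksi.
Total weld length L = 15 in.
Required throat t_e = P_u / (φ × 0.6 F_EXX × L) = 141 / (0.75 × 0.6 × 70 × 15) = 0.2984 in.
Required leg w = t_e / 0.707 = 0.4221 in → use 7/16 in.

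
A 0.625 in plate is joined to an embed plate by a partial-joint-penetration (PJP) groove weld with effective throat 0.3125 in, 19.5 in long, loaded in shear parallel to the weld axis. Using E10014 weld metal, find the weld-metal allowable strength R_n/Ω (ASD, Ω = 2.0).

E100XX → F_EXX = 100 ksi.
Effective throat (given) t_e = 0.3125 in.
A_we = 0.3125 × 19.5 = 6.094 in².
F_nw = 0.6 F_EXX = 60 ksi.
R_n/Ω = (60 × 6.094) / 2.0 = 182.8 kip.

R_n/Ω ≈ 183 kip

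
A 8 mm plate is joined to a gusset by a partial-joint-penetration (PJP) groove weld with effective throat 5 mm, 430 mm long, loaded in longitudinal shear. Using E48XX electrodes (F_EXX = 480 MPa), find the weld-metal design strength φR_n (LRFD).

Effective throat (given) t_e = 5 mm.
A_we = 5 × 430 = 2150 mm².
F_nw = 0.6 F_EXX = 288 MPa.
φR_n = 0.75 × 288 × 2150 × 10⁻³ = 464.4 kN.

φR_n ≈ 464 kN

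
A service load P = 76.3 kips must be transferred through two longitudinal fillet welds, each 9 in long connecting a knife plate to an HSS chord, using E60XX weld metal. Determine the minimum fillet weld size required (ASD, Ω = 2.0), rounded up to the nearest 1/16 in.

w = 3/8 in

E60XX → F_EXX = 60 ksi.
Total weld length L = 18 in.
Required throat t_e = P × Ω / (0.6 F_EXX × L) = 76.3 × 2.0 / (0.6 × 60 × 18) = 0.2355 in.
Required leg w = t_e / 0.707 = 0.3331 in → use 3/8 in.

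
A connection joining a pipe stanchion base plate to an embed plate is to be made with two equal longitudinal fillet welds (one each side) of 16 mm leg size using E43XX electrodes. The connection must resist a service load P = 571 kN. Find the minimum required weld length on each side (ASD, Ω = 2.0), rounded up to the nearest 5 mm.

E43XX → F_EXX = 430 MPa.
Throat t_e = 0.707 × 16 = 11.31 mm.
r_n/Ω = (0.6 × 430 × 11.31) / 2.0 = 1459 N/mm = 1.459 kN/mm.
L_req = P / (r_n/Ω) = 571 / 1.459 = 391.3 mm total.
Per side: 391.3 / 2 = 195.6 mm.
Round up → use L = 200 mm on each side.

L = 200 mm on each side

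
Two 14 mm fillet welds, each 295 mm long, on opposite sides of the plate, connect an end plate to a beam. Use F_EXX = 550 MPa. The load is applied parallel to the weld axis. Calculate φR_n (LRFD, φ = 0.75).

Effective throat t_e = 0.707 × 14 = 9.898 mm.
Total length L = 590 mm; A_we = 9.898 × 590 = 5840 mm².
F_nw = 0.6 F_EXX = 0.6 × 550 = 330 MPa.
φR_n = 0.75 × 330 × 5840 × 10⁻³ = 1445 kN.

φR_n ≈ 1450 kN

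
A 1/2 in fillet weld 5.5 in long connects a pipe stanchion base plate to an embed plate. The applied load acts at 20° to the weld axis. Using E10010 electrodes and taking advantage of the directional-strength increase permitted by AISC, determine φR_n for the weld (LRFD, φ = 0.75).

E100XX → F_EXX = 100 ksi.
t_e = 0.707 × 0.5 = 0.3535 in; A_we = 0.3535 × 5.5 = 1.944 in².
Directional factor: 1.0 + 0.5 sin^1.5(20°) = 1.1.
F_nw = 0.6 × 100 × 1.1 = 66 ksi.
φR_n = 0.75 × 66 × 1.944 = 96.24 kip.

φR_n ≈ 96.2 kip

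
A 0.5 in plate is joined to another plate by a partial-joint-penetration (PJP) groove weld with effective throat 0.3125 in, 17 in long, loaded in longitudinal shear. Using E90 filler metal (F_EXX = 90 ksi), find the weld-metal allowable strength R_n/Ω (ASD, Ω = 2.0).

Effective throat (given) t_e = 0.3125 in.
A_we = 0.3125 × 17 = 5.312 in².
F_nw = 0.6 F_EXX = 54 ksi.
R_n/Ω = (54 × 5.312) / 2.0 = 143.4 kip.

R_n/Ω ≈ 143 kip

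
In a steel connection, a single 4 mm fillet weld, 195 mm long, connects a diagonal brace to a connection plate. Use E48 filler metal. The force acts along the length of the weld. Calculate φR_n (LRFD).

E48XX → F_EXX = 480 MPa.
Effective throat t_e = 0.707 × 4 = 2.828 mm.
Total length L = 195 mm; A_we = 2.828 × 195 = 551.5 mm².
F_nw = 0.6 F_EXX = 0.6 × 480 = 288 MPa.
φR_n = 0.75 × 288 × 551.5 × 10⁻³ = 119.1 kN.

φR_n ≈ 119 kN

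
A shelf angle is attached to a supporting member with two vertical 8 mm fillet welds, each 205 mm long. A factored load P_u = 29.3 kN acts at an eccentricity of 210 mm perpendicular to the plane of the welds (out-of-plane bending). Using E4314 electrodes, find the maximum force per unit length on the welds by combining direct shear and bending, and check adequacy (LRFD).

E43XX → F_EXX = 430 MPa.
L_w = 2 × 205 = 410 mm; section modulus (unit throat) S = 2 × L²/6 = 14010 mm².
Direct shear f_v = P/L_w = 29.3×10³/410 = 71.46 N/mm.
Moment M = P × e = 29.3×10³ × 210 = 6153000 N·mm; bending f_b = M/S = 439.2 N/mm.
f_max = √(f_v² + f_b²) = √(71.46² + 439.2²) = 445 N/mm.
φr_n = 0.75 × 0.6 × 430 × (0.707 × 8) = 1094 N/mm → adequate.

f_max ≈ 445 N/mm; adequate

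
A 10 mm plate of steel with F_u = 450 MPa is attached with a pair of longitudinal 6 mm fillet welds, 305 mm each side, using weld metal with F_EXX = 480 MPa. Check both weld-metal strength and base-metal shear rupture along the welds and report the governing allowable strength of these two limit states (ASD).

t_e = 0.707 × 6 = 4.242 mm; L = 610 mm.
Weld metal: R_n/Ω = (1/2.0) × 0.6 × 480 × 4.242 × 610 × 10⁻³ = 372.6 kN.
Base metal (shear rupture): R_n/Ω = (1/2.0) × 0.6 × 450 × 10 × 610 × 10⁻³ = 823.5 kN.
Governing: weld metal.

R_n/Ω ≈ 373 kN (weld metal governs)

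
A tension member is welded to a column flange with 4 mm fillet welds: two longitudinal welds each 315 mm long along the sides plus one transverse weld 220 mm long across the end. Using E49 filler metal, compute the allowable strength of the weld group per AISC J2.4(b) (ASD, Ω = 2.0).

E49XX → F_EXX = 490 MPa.
t_e = 0.707 × 4 = 2.828 mm.
R_nwl = 0.6 × 490 × 2.828 × 630 × 10⁻³ = 523.8 kN (longitudinal, 2 welds).
R_nwt = 0.6 × 490 × 2.828 × 220 × 10⁻³ = 182.9 kN (transverse, base value).
(i) R_nwl + R_nwt = 706.7 kN; (ii) 0.85 R_nwl + 1.5 R_nwt = 719.6 kN.
R_n = max = 719.6 kN [governs: (ii)]; R_n/Ω = 359.8 kN.

R_n/Ω ≈ 360 kN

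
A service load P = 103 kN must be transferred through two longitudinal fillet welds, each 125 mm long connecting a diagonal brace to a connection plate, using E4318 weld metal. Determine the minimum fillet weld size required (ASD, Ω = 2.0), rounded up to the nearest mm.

E43XX → F_EXX = 430 MPa.
Total weld length L = 250 mm.
Required throat t_e = P × Ω / (0.6 F_EXX × L) = 103 × 2.0 / (0.6 × 430 × 250 × 10⁻³) = 3.194 mm.
Required leg w = t_e / 0.707 = 4.517 mm → use 5 mm.

w = 5 mm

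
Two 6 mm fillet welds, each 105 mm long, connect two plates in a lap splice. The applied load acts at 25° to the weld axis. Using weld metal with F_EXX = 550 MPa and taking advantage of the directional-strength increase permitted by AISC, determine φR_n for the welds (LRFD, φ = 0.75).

φR_n ≈ 251 kN

t_e = 0.707 × 6 = 4.242 mm; A_we = 4.242 × 210 = 890.8 mm².
Directional factor: 1.0 + 0.5 sin^1.5(25°) = 1.137.
F_nw = 0.6 × 550 × 1.137 = 375.3 MPa.
φR_n = 0.75 × 375.3 × 890.8 × 10⁻³ = 250.8 kN.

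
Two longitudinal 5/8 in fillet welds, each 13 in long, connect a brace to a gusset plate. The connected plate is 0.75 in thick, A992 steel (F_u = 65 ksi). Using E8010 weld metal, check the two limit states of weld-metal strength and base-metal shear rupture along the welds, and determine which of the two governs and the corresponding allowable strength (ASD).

R_n/Ω ≈ 276 kips (weld metal governs)

E80XX → F_EXX = 80 ksi.
t_e = 0.707 × 0.625 = 0.4419 in; L = 26 in.
Weld metal: R_n/Ω = (1/2.0) × 0.6 × 80 × 0.4419 × 26 = 275.7 kips.
Base metal (shear rupture): R_n/Ω = (1/2.0) × 0.6 × 65 × 0.75 × 26 = 380.2 kips.
Governing: weld metal.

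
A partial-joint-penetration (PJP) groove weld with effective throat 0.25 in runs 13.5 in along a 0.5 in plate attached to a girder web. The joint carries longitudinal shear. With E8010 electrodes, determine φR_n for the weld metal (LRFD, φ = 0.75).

E80XX → F_EXX = 80 ksi.
Effective throat (given) t_e = 0.25 in.
A_we = 0.25 × 13.5 = 3.375 in².
F_nw = 0.6 F_EXX = 48 ksi.
φR_n = 0.75 × 48 × 3.375 = 121.5 kip.

φR_n ≈ 122 kip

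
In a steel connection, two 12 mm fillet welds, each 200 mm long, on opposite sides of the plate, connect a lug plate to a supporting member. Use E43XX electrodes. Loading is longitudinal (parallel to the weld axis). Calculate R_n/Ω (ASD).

E43XX → F_EXX = 430 MPa.
Effective throat t_e = 0.707 × 12 = 8.484 mm.
Total length L = 400 mm; A_we = 8.484 × 400 = 3394 mm².
F_nw = 0.6 F_EXX = 0.6 × 430 = 258 MPa.
R_n = 258 × 3394 × 10⁻³ = 875.5 kN; R_n/Ω = 875.5/2.0 = 437.8 kN.

R_n/Ω ≈ 438 kN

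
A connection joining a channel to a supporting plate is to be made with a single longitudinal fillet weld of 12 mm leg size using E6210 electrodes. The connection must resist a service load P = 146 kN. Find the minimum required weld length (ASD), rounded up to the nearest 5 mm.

L = 95 mm

E62XX → F_EXX = 620 MPa.
Throat t_e = 0.707 × 12 = 8.484 mm.
r_n/Ω = (0.6 × 620 × 8.484) / 2.0 = 1578 N/mm = 1.578 kN/mm.
L_req = P / (r_n/Ω) = 146 / 1.578 = 92.52 mm total.
Round up → use L = 95 mm.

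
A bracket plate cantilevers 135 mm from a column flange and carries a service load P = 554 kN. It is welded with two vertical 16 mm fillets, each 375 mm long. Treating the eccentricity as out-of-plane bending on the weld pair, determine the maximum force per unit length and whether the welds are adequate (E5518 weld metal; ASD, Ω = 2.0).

E55XX → F_EXX = 550 MPa.
L_w = 2 × 375 = 750 mm; section modulus (unit throat) S = 2 × L²/6 = 46880 mm².
Direct shear f_v = P/L_w = 554×10³/750 = 738.7 N/mm.
Moment M = P × e = 554×10³ × 135 = 74790000 N·mm; bending f_b = M/S = 1596 N/mm.
f_max = √(f_v² + f_b²) = √(738.7² + 1596²) = 1758 N/mm.
r_n/Ω = (1/2.0) × 0.6 × 550 × (0.707 × 16) = 1866 N/mm → adequate.

f_max ≈ 1760 N/mm; adequate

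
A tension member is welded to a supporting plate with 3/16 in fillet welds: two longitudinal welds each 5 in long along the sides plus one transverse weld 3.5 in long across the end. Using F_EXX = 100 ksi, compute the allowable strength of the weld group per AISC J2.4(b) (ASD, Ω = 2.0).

t_e = 0.707 × 0.1875 = 0.1326 in.
R_nwl = 0.6 × 100 × 0.1326 × 10 = 79.54 kip (longitudinal, 2 welds).
R_nwt = 0.6 × 100 × 0.1326 × 3.5 = 27.84 kip (transverse, base value).
(i) R_nwl + R_nwt = 107.4 kip; (ii) 0.85 R_nwl + 1.5 R_nwt = 109.4 kip.
R_n = max = 109.4 kip [governs: (ii)]; R_n/Ω = 54.68 kip.

R_n/Ω ≈ 54.7 kip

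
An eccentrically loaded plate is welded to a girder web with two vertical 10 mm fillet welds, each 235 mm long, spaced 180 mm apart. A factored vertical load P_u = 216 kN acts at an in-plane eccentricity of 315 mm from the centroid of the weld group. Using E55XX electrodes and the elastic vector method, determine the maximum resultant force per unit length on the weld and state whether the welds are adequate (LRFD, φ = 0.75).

f_max ≈ 2000 N/mm; NOT adequate

E55XX → F_EXX = 550 MPa.
Total weld length L_w = 470 mm. Treat welds as unit-width lines.
Polar moment about centroid: J = 2[d³/12 + d(b/2)²] = 2[235³/12 + 235×90²] = 5970000 mm³.
Direct shear f_v = P/L_w = 216×10³ / 470 = 459.6 N/mm (vertical).
Torsion M = P·e = 216×10³ × 315 = 68040000 N·mm.
Critical point at (x, y) = (90, 117.5) from centroid. f_tx = M·y/J = 1339 N/mm; f_ty = M·x/J = 1026 N/mm.
Resultant f_max = √[f_tx² + (f_v + f_ty)²] = √[1339² + (459.6 + 1026)²] = 2000 N/mm.
Capacity per unit length: φr_n = 0.75 × 0.6 × 550 × (0.707 × 10) = 1750 N/mm.
2000 > 1750 → NOT adequate.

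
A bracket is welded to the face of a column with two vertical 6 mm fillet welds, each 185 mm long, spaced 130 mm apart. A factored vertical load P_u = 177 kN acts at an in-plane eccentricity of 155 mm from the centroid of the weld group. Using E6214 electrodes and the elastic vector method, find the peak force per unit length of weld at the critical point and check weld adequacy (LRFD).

E62XX → F_EXX = 620 MPa.
Total weld length L_w = 370 mm. Treat welds as unit-width lines.
Polar moment about centroid: J = 2[d³/12 + d(b/2)²] = 2[185³/12 + 185×65²] = 2619000 mm³.
Direct shear f_v = P/L_w = 177×10³ / 370 = 478.4 N/mm (vertical).
Torsion M = P·e = 177×10³ × 155 = 27435000 N·mm.
Critical point at (x, y) = (65, 92.5) from centroid. f_tx = M·y/J = 969.1 N/mm; f_ty = M·x/J = 681 N/mm.
Resultant f_max = √[f_tx² + (f_v + f_ty)²] = √[969.1² + (478.4 + 681)²] = 1511 N/mm.
Capacity per unit length: φr_n = 0.75 × 0.6 × 620 × (0.707 × 6) = 1184 N/mm.
1511 > 1184 → NOT adequate.

f_max ≈ 1510 N/mm; NOT adequate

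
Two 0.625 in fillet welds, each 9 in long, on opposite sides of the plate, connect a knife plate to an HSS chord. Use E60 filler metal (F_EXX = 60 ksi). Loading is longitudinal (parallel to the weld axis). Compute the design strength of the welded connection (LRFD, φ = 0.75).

Effective throat t_e = 0.707 × 0.625 = 0.4419 in.
Total length L = 18 in; A_we = 0.4419 × 18 = 7.954 in².
F_nw = 0.6 F_EXX = 0.6 × 60 = 36 ksi.
φR_n = 0.75 × 36 × 7.954 = 214.8 kips.

φR_n ≈ 215 kips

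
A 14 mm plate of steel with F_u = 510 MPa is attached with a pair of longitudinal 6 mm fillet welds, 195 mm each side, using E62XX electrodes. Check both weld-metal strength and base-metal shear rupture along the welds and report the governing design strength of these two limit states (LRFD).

E62XX → F_EXX = 620 MPa.
t_e = 0.707 × 6 = 4.242 mm; L = 390 mm.
Weld metal: φR_n = 0.75 × 0.6 × 620 × 4.242 × 390 × 10⁻³ = 461.6 kN.
Base metal (shear rupture): φR_n = 0.75 × 0.6 × 510 × 14 × 390 × 10⁻³ = 1253 kN.
Governing: weld metal.

φR_n ≈ 462 kN (weld metal governs)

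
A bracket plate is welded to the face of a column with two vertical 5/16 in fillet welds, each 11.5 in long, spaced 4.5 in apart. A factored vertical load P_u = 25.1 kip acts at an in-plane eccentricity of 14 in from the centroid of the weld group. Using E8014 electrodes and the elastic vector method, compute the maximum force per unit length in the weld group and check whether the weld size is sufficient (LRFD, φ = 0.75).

E80XX → F_EXX = 80 ksi.
Total weld length L_w = 23 in. Treat welds as unit-width lines.
Polar moment about centroid: J = 2[d³/12 + d(b/2)²] = 2[11.5³/12 + 11.5×2.25²] = 369.9 in³.
Direct shear f_v = P/L_w = 25.1 / 23 = 1.091 kip/in (vertical).
Torsion M = P·e = 25.1 × 14 = 351.4 kip·in.
Critical point at (x, y) = (2.25, 5.75) from centroid. f_tx = M·y/J = 5.462 kip/in; f_ty = M·x/J = 2.137 kip/in.
Resultant f_max = √[f_tx² + (f_v + f_ty)²] = √[5.462² + (1.091 + 2.137)²] = 6.345 kip/in.
Capacity per unit length: φr_n = 0.75 × 0.6 × 80 × (0.707 × 0.3125) = 7.954 kip/in.
6.345 ≤ 7.954 → adequate.

f_max ≈ 6.35 kip/in; adequate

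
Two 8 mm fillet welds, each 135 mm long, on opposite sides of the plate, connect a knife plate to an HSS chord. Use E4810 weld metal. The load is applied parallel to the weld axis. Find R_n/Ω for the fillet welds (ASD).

R_n/Ω ≈ 220 kN

E48XX → F_EXX = 480 MPa.
Effective throat t_e = 0.707 × 8 = 5.656 mm.
Total length L = 270 mm; A_we = 5.656 × 270 = 1527 mm².
F_nw = 0.6 F_EXX = 0.6 × 480 = 288 MPa.
R_n = 288 × 1527 × 10⁻³ = 439.8 kN; R_n/Ω = 439.8/2.0 = 219.9 kN.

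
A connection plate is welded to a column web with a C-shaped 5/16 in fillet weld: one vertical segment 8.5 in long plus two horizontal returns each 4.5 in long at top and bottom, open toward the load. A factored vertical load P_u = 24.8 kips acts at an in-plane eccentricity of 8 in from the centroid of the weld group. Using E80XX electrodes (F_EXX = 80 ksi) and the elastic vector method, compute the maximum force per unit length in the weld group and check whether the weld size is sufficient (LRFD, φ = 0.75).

Total weld length L_w = 17.5 in. Treat welds as unit-width lines.
Centroid: x̄ = 2×4.5×2.25 / 17.5 = 1.157 in from the vertical weld.
Polar moment about centroid: J = I_x + I_y = [8.5³/12 + 2×4.5×4.25²] + [8.5×1.157² + 2(4.5³/12 + 4.5×1.093²)] = 251.1 in³.
Direct shear f_v = P/L_w = 24.8 / 17.5 = 1.417 kip/in (vertical).
Torsion M = P·e = 24.8 × 8 = 198.4 kip·in.
Critical point at (x, y) = (3.343, 4.25) from centroid. f_tx = M·y/J = 3.359 kip/in; f_ty = M·x/J = 2.642 kip/in.
Resultant f_max = √[f_tx² + (f_v + f_ty)²] = √[3.359² + (1.417 + 2.642)²] = 5.268 kip/in.
Capacity per unit length: φr_n = 0.75 × 0.6 × 80 × (0.707 × 0.3125) = 7.954 kip/in.
5.268 ≤ 7.954 → adequate.

f_max ≈ 5.27 kip/in; adequate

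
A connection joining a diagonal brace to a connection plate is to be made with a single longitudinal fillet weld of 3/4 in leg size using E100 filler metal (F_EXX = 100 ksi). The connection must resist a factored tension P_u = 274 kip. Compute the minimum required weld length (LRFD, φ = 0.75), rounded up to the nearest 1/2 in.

L = 11.5 in

Throat t_e = 0.707 × 0.75 = 0.5302 in.
φr_n = 0.75 × 0.6 × 100 × 0.5302 = 23.86 kip/in.
L_req = P_u / φr_n = 274 / 23.86 = 11.48 in total.
Round up → use L = 11.5 in.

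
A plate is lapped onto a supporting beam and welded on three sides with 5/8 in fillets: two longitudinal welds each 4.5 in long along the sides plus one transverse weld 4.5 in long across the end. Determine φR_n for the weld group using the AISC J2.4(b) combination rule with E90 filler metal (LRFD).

E90XX → F_EXX = 90 ksi.
t_e = 0.707 × 0.625 = 0.4419 in.
R_nwl = 0.6 × 90 × 0.4419 × 9 = 214.8 kip (longitudinal, 2 welds).
R_nwt = 0.6 × 90 × 0.4419 × 4.5 = 107.4 kip (transverse, base value).
(i) R_nwl + R_nwt = 322.1 kip; (ii) 0.85 R_nwl + 1.5 R_nwt = 343.6 kip.
R_n = max = 343.6 kip [governs: (ii)]; φR_n = 257.7 kip.

φR_n ≈ 258 kip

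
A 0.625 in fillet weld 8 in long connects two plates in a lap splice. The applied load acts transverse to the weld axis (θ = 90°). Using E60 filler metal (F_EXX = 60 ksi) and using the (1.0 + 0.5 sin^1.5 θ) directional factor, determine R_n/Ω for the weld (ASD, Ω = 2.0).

R_n/Ω ≈ 95.4 kip

t_e = 0.707 × 0.625 = 0.4419 in; A_we = 0.4419 × 8 = 3.535 in².
Directional factor: 1.0 + 0.5 sin^1.5(90°) = 1.5.
F_nw = 0.6 × 60 × 1.5 = 54 ksi.
R_n/Ω = (54 × 3.535) / 2.0 = 95.44 kip.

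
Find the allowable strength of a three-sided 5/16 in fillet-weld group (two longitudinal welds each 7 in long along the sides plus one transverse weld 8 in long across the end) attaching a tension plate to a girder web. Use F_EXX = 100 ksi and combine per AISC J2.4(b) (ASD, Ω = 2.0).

R_n/Ω ≈ 158 kips

t_e = 0.707 × 0.3125 = 0.2209 in.
R_nwl = 0.6 × 100 × 0.2209 × 14 = 185.6 kips (longitudinal, 2 welds).
R_nwt = 0.6 × 100 × 0.2209 × 8 = 106 kips (transverse, base value).
(i) R_nwl + R_nwt = 291.6 kips; (ii) 0.85 R_nwl + 1.5 R_nwt = 316.8 kips.
R_n = max = 316.8 kips [governs: (ii)]; R_n/Ω = 158.4 kips.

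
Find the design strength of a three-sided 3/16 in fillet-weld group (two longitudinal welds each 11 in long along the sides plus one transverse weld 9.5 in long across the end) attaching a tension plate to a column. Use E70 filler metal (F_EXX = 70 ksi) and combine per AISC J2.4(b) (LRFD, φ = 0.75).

t_e = 0.707 × 0.1875 = 0.1326 in.
R_nwl = 0.6 × 70 × 0.1326 × 22 = 122.5 kip (longitudinal, 2 welds).
R_nwt = 0.6 × 70 × 0.1326 × 9.5 = 52.89 kip (transverse, base value).
(i) R_nwl + R_nwt = 175.4 kip; (ii) 0.85 R_nwl + 1.5 R_nwt = 183.5 kip.
R_n = max = 183.5 kip [governs: (ii)]; φR_n = 137.6 kip.

φR_n ≈ 138 kip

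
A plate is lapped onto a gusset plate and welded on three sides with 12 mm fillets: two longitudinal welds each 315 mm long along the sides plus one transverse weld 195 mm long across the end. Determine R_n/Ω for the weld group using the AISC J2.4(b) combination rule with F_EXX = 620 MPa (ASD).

R_n/Ω ≈ 1310 kN

t_e = 0.707 × 12 = 8.484 mm.
R_nwl = 0.6 × 620 × 8.484 × 630 × 10⁻³ = 1988 kN (longitudinal, 2 welds).
R_nwt = 0.6 × 620 × 8.484 × 195 × 10⁻³ = 615.4 kN (transverse, base value).
(i) R_nwl + R_nwt = 2604 kN; (ii) 0.85 R_nwl + 1.5 R_nwt = 2613 kN.
R_n = max = 2613 kN [governs: (ii)]; R_n/Ω = 1307 kN.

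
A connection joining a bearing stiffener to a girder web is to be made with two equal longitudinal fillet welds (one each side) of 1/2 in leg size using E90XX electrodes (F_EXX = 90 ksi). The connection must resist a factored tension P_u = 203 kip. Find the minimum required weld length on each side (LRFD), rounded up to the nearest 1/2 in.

Throat t_e = 0.707 × 0.5 = 0.3535 in.
φr_n = 0.75 × 0.6 × 90 × 0.3535 = 14.32 kip/in.
L_req = P_u / φr_n = 203 / 14.32 = 14.18 in total.
Per side: 14.18 / 2 = 7.09 in.
Round up → use L = 7.5 in on each side.

L = 7.5 in on each side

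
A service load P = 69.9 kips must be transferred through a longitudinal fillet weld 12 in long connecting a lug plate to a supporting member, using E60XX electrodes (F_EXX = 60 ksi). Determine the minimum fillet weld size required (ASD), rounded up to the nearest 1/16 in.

Total weld length L = 12 in.
Required throat t_e = P × Ω / (0.6 F_EXX × L) = 69.9 × 2.0 / (0.6 × 60 × 12) = 0.3236 in.
Required leg w = t_e / 0.707 = 0.4577 in → use 1/2 in.

w = 1/2 in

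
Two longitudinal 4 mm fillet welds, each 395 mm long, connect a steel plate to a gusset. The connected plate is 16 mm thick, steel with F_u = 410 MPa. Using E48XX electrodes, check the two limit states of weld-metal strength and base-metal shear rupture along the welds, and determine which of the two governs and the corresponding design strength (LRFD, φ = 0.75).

E48XX → F_EXX = 480 MPa.
t_e = 0.707 × 4 = 2.828 mm; L = 790 mm.
Weld metal: φR_n = 0.75 × 0.6 × 480 × 2.828 × 790 × 10⁻³ = 482.6 kN.
Base metal (shear rupture): φR_n = 0.75 × 0.6 × 410 × 16 × 790 × 10⁻³ = 2332 kN.
Governing: weld metal.

φR_n ≈ 483 kN (weld metal governs)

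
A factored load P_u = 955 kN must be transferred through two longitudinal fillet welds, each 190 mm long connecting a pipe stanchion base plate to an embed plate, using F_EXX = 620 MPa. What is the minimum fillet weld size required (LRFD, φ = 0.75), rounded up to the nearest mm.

w = 13 mm

Total weld length L = 380 mm.
Required throat t_e = P_u / (φ × 0.6 F_EXX × L) = 955 / (0.75 × 0.6 × 620 × 380 × 10⁻³) = 9.008 mm.
Required leg w = t_e / 0.707 = 12.74 mm → use 13 mm.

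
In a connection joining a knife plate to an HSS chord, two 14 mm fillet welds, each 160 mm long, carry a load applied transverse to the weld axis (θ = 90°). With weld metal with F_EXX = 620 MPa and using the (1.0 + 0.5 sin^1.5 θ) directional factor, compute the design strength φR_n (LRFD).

φR_n ≈ 1330 kN

t_e = 0.707 × 14 = 9.898 mm; A_we = 9.898 × 320 = 3167 mm².
Directional factor: 1.0 + 0.5 sin^1.5(90°) = 1.5.
F_nw = 0.6 × 620 × 1.5 = 558 MPa.
φR_n = 0.75 × 558 × 3167 × 10⁻³ = 1326 kN.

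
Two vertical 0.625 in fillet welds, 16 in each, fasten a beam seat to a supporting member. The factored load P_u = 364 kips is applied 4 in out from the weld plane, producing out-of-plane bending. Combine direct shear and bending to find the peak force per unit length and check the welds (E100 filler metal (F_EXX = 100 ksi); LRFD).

f_max ≈ 20.5 kip/in; NOT adequate

L_w = 2 × 16 = 32 in; section modulus (unit throat) S = 2 × L²/6 = 85.33 in².
Direct shear f_v = P/L_w = 364/32 = 11.38 kip/in.
Moment M = P × e = 364 × 4 = 1456 kip·in; bending f_b = M/S = 17.06 kip/in.
f_max = √(f_v² + f_b²) = √(11.38² + 17.06²) = 20.51 kip/in.
φr_n = 0.75 × 0.6 × 100 × (0.707 × 0.625) = 19.88 kip/in → NOT adequate.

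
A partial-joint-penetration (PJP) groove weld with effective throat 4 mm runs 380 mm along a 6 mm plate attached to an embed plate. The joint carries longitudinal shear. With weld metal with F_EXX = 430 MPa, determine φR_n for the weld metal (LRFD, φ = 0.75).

φR_n ≈ 294 kN

Effective throat (given) t_e = 4 mm.
A_we = 4 × 380 = 1520 mm².
F_nw = 0.6 F_EXX = 258 MPa.
φR_n = 0.75 × 258 × 1520 × 10⁻³ = 294.1 kN.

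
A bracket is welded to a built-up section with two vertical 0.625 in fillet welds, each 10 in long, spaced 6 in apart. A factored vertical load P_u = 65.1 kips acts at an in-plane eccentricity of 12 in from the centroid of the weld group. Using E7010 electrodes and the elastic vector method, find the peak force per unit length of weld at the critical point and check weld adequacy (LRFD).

f_max ≈ 15.1 kip/in; NOT adequate

E70XX → F_EXX = 70 ksi.
Total weld length L_w = 20 in. Treat welds as unit-width lines.
Polar moment about centroid: J = 2[d³/12 + d(b/2)²] = 2[10³/12 + 10×3²] = 346.7 in³.
Direct shear f_v = P/L_w = 65.1 / 20 = 3.255 kip/in (vertical).
Torsion M = P·e = 65.1 × 12 = 781.2 kip·in.
Critical point at (x, y) = (3, 5) from centroid. f_tx = M·y/J = 11.27 kip/in; f_ty = M·x/J = 6.76 kip/in.
Resultant f_max = √[f_tx² + (f_v + f_ty)²] = √[11.27² + (3.255 + 6.76)²] = 15.08 kip/in.
Capacity per unit length: φr_n = 0.75 × 0.6 × 70 × (0.707 × 0.625) = 13.92 kip/in.
15.08 > 13.92 → NOT adequate.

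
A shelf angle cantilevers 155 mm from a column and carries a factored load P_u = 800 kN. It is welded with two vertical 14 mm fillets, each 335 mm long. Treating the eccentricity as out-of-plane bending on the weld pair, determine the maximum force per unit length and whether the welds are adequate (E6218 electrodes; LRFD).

f_max ≈ 3520 N/mm; NOT adequate

E62XX → F_EXX = 620 MPa.
L_w = 2 × 335 = 670 mm; section modulus (unit throat) S = 2 × L²/6 = 37410 mm².
Direct shear f_v = P/L_w = 800×10³/670 = 1194 N/mm.
Moment M = P × e = 800×10³ × 155 = 124000000 N·mm; bending f_b = M/S = 3315 N/mm.
f_max = √(f_v² + f_b²) = √(1194² + 3315²) = 3523 N/mm.
φr_n = 0.75 × 0.6 × 620 × (0.707 × 14) = 2762 N/mm → NOT adequate.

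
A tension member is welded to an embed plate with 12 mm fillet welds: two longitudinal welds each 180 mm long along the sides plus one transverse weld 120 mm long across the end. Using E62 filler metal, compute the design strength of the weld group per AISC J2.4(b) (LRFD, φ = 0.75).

E62XX → F_EXX = 620 MPa.
t_e = 0.707 × 12 = 8.484 mm.
R_nwl = 0.6 × 620 × 8.484 × 360 × 10⁻³ = 1136 kN (longitudinal, 2 welds).
R_nwt = 0.6 × 620 × 8.484 × 120 × 10⁻³ = 378.7 kN (transverse, base value).
(i) R_nwl + R_nwt = 1515 kN; (ii) 0.85 R_nwl + 1.5 R_nwt = 1534 kN.
R_n = max = 1534 kN [governs: (ii)]; φR_n = 1150 kN.

φR_n ≈ 1150 kN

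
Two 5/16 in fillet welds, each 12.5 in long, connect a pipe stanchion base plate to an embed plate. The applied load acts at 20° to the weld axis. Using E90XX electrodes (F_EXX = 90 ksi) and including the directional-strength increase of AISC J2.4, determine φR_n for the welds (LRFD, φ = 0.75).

t_e = 0.707 × 0.3125 = 0.2209 in; A_we = 0.2209 × 25 = 5.523 in².
Directional factor: 1.0 + 0.5 sin^1.5(20°) = 1.1.
F_nw = 0.6 × 90 × 1.1 = 59.4 ksi.
φR_n = 0.75 × 59.4 × 5.523 = 246.1 kips.

φR_n ≈ 246 kips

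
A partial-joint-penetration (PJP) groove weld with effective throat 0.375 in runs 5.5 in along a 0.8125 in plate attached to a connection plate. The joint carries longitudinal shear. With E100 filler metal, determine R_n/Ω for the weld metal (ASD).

R_n/Ω ≈ 61.9 kips

E100XX → F_EXX = 100 ksi.
Effective throat (given) t_e = 0.375 in.
A_we = 0.375 × 5.5 = 2.062 in².
F_nw = 0.6 F_EXX = 60 ksi.
R_n/Ω = (60 × 2.062) / 2.0 = 61.88 kips.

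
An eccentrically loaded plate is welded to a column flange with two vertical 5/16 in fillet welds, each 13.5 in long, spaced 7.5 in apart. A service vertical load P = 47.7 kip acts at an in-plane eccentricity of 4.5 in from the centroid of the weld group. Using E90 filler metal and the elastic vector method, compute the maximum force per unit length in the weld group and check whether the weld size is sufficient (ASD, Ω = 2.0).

f_max ≈ 3.34 kip/in; adequate

E90XX → F_EXX = 90 ksi.
Total weld length L_w = 27 in. Treat welds as unit-width lines.
Polar moment about centroid: J = 2[d³/12 + d(b/2)²] = 2[13.5³/12 + 13.5×3.75²] = 789.8 in³.
Direct shear f_v = P/L_w = 47.7 / 27 = 1.767 kip/in (vertical).
Torsion M = P·e = 47.7 × 4.5 = 214.65 kip·in.
Critical point at (x, y) = (3.75, 6.75) from centroid. f_tx = M·y/J = 1.835 kip/in; f_ty = M·x/J = 1.019 kip/in.
Resultant f_max = √[f_tx² + (f_v + f_ty)²] = √[1.835² + (1.767 + 1.019)²] = 3.336 kip/in.
Capacity per unit length: r_n/Ω = (1/2.0) × 0.6 × 90 × (0.707 × 0.3125) = 5.965 kip/in.
3.336 ≤ 5.965 → adequate.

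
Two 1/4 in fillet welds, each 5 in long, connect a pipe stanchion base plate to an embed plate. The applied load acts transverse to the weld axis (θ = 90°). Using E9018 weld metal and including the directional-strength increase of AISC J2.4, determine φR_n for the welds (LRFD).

E90XX → F_EXX = 90 ksi.
t_e = 0.707 × 0.25 = 0.1767 in; A_we = 0.1767 × 10 = 1.767 in².
Directional factor: 1.0 + 0.5 sin^1.5(90°) = 1.5.
F_nw = 0.6 × 90 × 1.5 = 81 ksi.
φR_n = 0.75 × 81 × 1.767 = 107.4 kips.

φR_n ≈ 107 kips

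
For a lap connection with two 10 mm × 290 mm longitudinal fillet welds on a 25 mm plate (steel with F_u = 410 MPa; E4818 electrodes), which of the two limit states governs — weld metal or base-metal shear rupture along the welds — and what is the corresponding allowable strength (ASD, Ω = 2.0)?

R_n/Ω ≈ 590 kN (weld metal governs)

E48XX → F_EXX = 480 MPa.
t_e = 0.707 × 10 = 7.07 mm; L = 580 mm.
Weld metal: R_n/Ω = (1/2.0) × 0.6 × 480 × 7.07 × 580 × 10⁻³ = 590.5 kN.
Base metal (shear rupture): R_n/Ω = (1/2.0) × 0.6 × 410 × 25 × 580 × 10⁻³ = 1784 kN.
Governing: weld metal.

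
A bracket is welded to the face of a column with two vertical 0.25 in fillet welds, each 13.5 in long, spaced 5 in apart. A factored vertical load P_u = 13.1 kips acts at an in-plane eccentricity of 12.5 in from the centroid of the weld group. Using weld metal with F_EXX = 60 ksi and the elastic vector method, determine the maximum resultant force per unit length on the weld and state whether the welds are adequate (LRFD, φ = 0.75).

f_max ≈ 2.25 kip/in; adequate

Total weld length L_w = 27 in. Treat welds as unit-width lines.
Polar moment about centroid: J = 2[d³/12 + d(b/2)²] = 2[13.5³/12 + 13.5×2.5²] = 578.8 in³.
Direct shear f_v = P/L_w = 13.1 / 27 = 0.4852 kip/in (vertical).
Torsion M = P·e = 13.1 × 12.5 = 163.75 kip·in.
Critical point at (x, y) = (2.5, 6.75) from centroid. f_tx = M·y/J = 1.91 kip/in; f_ty = M·x/J = 0.7073 kip/in.
Resultant f_max = √[f_tx² + (f_v + f_ty)²] = √[1.91² + (0.4852 + 0.7073)²] = 2.251 kip/in.
Capacity per unit length: φr_n = 0.75 × 0.6 × 60 × (0.707 × 0.25) = 4.772 kip/in.
2.251 ≤ 4.772 → adequate.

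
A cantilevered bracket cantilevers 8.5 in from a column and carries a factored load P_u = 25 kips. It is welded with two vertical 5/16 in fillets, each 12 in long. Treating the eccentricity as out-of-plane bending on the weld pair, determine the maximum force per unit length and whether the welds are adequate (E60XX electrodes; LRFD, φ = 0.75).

E60XX → F_EXX = 60 ksi.
L_w = 2 × 12 = 24 in; section modulus (unit throat) S = 2 × L²/6 = 48 in².
Direct shear f_v = P/L_w = 25/24 = 1.042 kip/in.
Moment M = P × e = 25 × 8.5 = 212.5 kip·in; bending f_b = M/S = 4.427 kip/in.
f_max = √(f_v² + f_b²) = √(1.042² + 4.427²) = 4.548 kip/in.
φr_n = 0.75 × 0.6 × 60 × (0.707 × 0.3125) = 5.965 kip/in → adequate.

f_max ≈ 4.55 kip/in; adequate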